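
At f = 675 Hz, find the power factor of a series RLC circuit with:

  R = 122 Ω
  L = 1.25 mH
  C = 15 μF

Step 1 — Angular frequency: ω = 2π·f = 2π·675 = 4241 rad/s.
Step 2 — Component impedances:
  R: Z = R = 122 Ω
  L: Z = jωL = j·4241·0.00125 = 0 + j5.301 Ω
  C: Z = 1/(jωC) = -j/(ω·C) = 0 - j15.72 Ω
Step 3 — Series combination: Z_total = R + L + C = 122 - j10.42 Ω = 122.4∠-4.9° Ω.
Step 4 — Power factor: PF = cos(φ) = Re(Z)/|Z| = 122/122.44 = 0.9964.
Step 5 — Type: Im(Z) = -10.42 ⇒ leading (phase φ = -4.9°).

PF = 0.9964 (leading, φ = -4.9°)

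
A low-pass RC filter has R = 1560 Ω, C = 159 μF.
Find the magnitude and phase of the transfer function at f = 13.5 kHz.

Step 1 — Angular frequency: ω = 2π·1.35e+04 = 8.482e+04 rad/s.
Step 2 — Transfer function: H(jω) = 1/(1 + jωRC).
Step 3 — Denominator: 1 + jωRC = 1 + j·8.482e+04·1560·0.000159 = 1 + j2.104e+04.
Step 4 — H = 2.259e-09 - j4.753e-05.
Step 5 — Magnitude: |H| = 4.753e-05 (-86.5 dB); phase: φ = -90.0°.

|H| = 4.753e-05 (-86.5 dB), φ = -90.0°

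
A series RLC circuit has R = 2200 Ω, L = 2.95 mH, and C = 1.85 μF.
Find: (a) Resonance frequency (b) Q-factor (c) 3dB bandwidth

Step 1 — Resonance: ω₀ = 1/√(LC) = 1/√(0.00295·1.85e-06) = 1.354e+04 rad/s.
Step 2 — f₀ = ω₀/(2π) = 2154 Hz.
Step 3 — Series Q: Q = ω₀L/R = 1.354e+04·0.00295/2200 = 0.01815.
Step 4 — Bandwidth: Δω = ω₀/Q = 7.458e+05 rad/s; BW = Δω/(2π) = 1.187e+05 Hz.

(a) f₀ = 2154 Hz  (b) Q = 0.01815  (c) BW = 1.187e+05 Hz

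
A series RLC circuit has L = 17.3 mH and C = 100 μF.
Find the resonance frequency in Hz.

Step 1 — Resonance condition Im(Z)=0 gives ω₀ = 1/√(LC).
Step 2 — ω₀ = 1/√(0.0173·0.0001) = 760.3 rad/s.
Step 3 — f₀ = ω₀/(2π) = 121 Hz.

f₀ = 121 Hz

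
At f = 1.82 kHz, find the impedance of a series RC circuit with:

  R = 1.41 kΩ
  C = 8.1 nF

Step 1 — Angular frequency: ω = 2π·f = 2π·1820 = 1.144e+04 rad/s.
Step 2 — Component impedances:
  R: Z = R = 1410 Ω
  C: Z = 1/(jωC) = -j/(ω·C) = 0 - j1.08e+04 Ω
Step 3 — Series combination: Z_total = R + C = 1410 - j1.08e+04 Ω = 1.089e+04∠-82.6° Ω.

Z = 1410 - j1.08e+04 Ω = 1.089e+04∠-82.6° Ω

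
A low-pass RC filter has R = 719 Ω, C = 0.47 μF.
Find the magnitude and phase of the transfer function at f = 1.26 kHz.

Step 1 — Angular frequency: ω = 2π·1260 = 7917 rad/s.
Step 2 — Transfer function: H(jω) = 1/(1 + jωRC).
Step 3 — Denominator: 1 + jωRC = 1 + j·7917·719·4.7e-07 = 1 + j2.675.
Step 4 — H = 0.1226 - j0.328.
Step 5 — Magnitude: |H| = 0.3501 (-9.1 dB); phase: φ = -69.5°.

|H| = 0.3501 (-9.1 dB), φ = -69.5°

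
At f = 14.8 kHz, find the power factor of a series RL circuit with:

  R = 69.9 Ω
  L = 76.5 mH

Step 1 — Angular frequency: ω = 2π·f = 2π·1.48e+04 = 9.299e+04 rad/s.
Step 2 — Component impedances:
  R: Z = R = 69.9 Ω
  L: Z = jωL = j·9.299e+04·0.0765 = 0 + j7114 Ω
Step 3 — Series combination: Z_total = R + L = 69.9 + j7114 Ω = 7114∠89.4° Ω.
Step 4 — Power factor: PF = cos(φ) = Re(Z)/|Z| = 69.9/7114.2 = 0.009825.
Step 5 — Type: Im(Z) = 7114 ⇒ lagging (phase φ = 89.4°).

PF = 0.009825 (lagging, φ = 89.4°)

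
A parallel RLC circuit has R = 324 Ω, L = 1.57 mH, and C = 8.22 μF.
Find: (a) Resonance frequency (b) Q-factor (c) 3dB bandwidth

Step 1 — Resonance: ω₀ = 1/√(LC) = 1/√(0.00157·8.22e-06) = 8803 rad/s.
Step 2 — f₀ = ω₀/(2π) = 1401 Hz.
Step 3 — Parallel Q: Q = R/(ω₀L) = 324/(8803·0.00157) = 23.44.
Step 4 — Bandwidth: Δω = ω₀/Q = 375.5 rad/s; BW = Δω/(2π) = 59.76 Hz.

(a) f₀ = 1401 Hz  (b) Q = 23.44  (c) BW = 59.76 Hz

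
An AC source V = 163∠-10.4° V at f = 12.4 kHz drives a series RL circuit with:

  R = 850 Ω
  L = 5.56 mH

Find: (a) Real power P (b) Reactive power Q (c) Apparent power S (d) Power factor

Step 1 — Angular frequency: ω = 2π·f = 2π·1.24e+04 = 7.791e+04 rad/s.
Step 2 — Component impedances:
  R: Z = R = 850 Ω
  L: Z = jωL = j·7.791e+04·0.00556 = 0 + j433.2 Ω
Step 3 — Series combination: Z_total = R + L = 850 + j433.2 Ω = 954∠27.0° Ω.
Step 4 — Source phasor: V = 163∠-10.4° V = 160.3 - j29.42 V.
Step 5 — Current: I = V / Z = 0.1357 - j0.1038 A = 0.1709∠-37.4° A.
Step 6 — Complex power: S = V·I* = 24.81 + j12.65 VA.
Step 7 — Real power: P = Re(S) = 24.81 W.
Step 8 — Reactive power: Q = Im(S) = 12.65 VAR.
Step 9 — Apparent power: |S| = 27.85 VA.
Step 10 — Power factor: PF = P/|S| = 0.891 (lagging).

(a) P = 24.81 W  (b) Q = 12.65 VAR  (c) S = 27.85 VA  (d) PF = 0.891 (lagging)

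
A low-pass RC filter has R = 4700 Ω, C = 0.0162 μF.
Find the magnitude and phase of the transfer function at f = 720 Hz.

Step 1 — Angular frequency: ω = 2π·720 = 4524 rad/s.
Step 2 — Transfer function: H(jω) = 1/(1 + jωRC).
Step 3 — Denominator: 1 + jωRC = 1 + j·4524·4700·1.62e-08 = 1 + j0.3444.
Step 4 — H = 0.8939 - j0.3079.
Step 5 — Magnitude: |H| = 0.9455 (-0.5 dB); phase: φ = -19.0°.

|H| = 0.9455 (-0.5 dB), φ = -19.0°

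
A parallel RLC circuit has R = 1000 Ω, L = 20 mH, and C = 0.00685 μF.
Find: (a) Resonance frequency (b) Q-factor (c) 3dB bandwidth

Step 1 — Resonance: ω₀ = 1/√(LC) = 1/√(0.02·6.85e-09) = 8.544e+04 rad/s.
Step 2 — f₀ = ω₀/(2π) = 1.36e+04 Hz.
Step 3 — Parallel Q: Q = R/(ω₀L) = 1000/(8.544e+04·0.02) = 0.5852.
Step 4 — Bandwidth: Δω = ω₀/Q = 1.46e+05 rad/s; BW = Δω/(2π) = 2.323e+04 Hz.

(a) f₀ = 1.36e+04 Hz  (b) Q = 0.5852  (c) BW = 2.323e+04 Hz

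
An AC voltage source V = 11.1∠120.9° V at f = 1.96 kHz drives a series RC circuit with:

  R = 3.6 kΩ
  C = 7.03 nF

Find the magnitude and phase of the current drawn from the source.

Step 1 — Angular frequency: ω = 2π·f = 2π·1960 = 1.232e+04 rad/s.
Step 2 — Component impedances:
  R: Z = R = 3600 Ω
  C: Z = 1/(jωC) = -j/(ω·C) = 0 - j1.155e+04 Ω
Step 3 — Series combination: Z_total = R + C = 3600 - j1.155e+04 Ω = 1.21e+04∠-72.7° Ω.
Step 4 — Source phasor: V = 11.1∠120.9° V = -5.7 + j9.525 V.
Step 5 — Ohm's law: I = V / Z_total = (-5.7 + j9.525) / (3600 - j1.155e+04) = -0.0008918 - j0.0002156 A.
Step 6 — Convert to polar: |I| = 0.0009175 A, ∠I = -166.4°.

I = 0.0009175∠-166.4° A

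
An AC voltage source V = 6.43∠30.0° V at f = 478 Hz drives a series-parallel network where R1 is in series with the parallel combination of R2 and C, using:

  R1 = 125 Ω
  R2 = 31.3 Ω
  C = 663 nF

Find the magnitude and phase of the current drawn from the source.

Step 1 — Angular frequency: ω = 2π·f = 2π·478 = 3003 rad/s.
Step 2 — Component impedances:
  R1: Z = R = 125 Ω
  R2: Z = R = 31.3 Ω
  C: Z = 1/(jωC) = -j/(ω·C) = 0 - j502.2 Ω
Step 3 — Parallel branch: R2 || C = 1/(1/R2 + 1/C) = 31.18 - j1.943 Ω.
Step 4 — Series with R1: Z_total = R1 + (R2 || C) = 156.2 - j1.943 Ω = 156.2∠-0.7° Ω.
Step 5 — Source phasor: V = 6.43∠30.0° V = 5.569 + j3.215 V.
Step 6 — Ohm's law: I = V / Z_total = (5.569 + j3.215) / (156.2 - j1.943) = 0.03539 + j0.02103 A.
Step 7 — Convert to polar: |I| = 0.04117 A, ∠I = 30.7°.

I = 0.04117∠30.7° A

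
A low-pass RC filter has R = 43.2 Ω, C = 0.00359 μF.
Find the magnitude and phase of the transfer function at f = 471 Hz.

Step 1 — Angular frequency: ω = 2π·471 = 2959 rad/s.
Step 2 — Transfer function: H(jω) = 1/(1 + jωRC).
Step 3 — Denominator: 1 + jωRC = 1 + j·2959·43.2·3.59e-09 = 1 + j0.000459.
Step 4 — H = 1 - j0.000459.
Step 5 — Magnitude: |H| = 1 (-0.0 dB); phase: φ = -0.0°.

|H| = 1 (-0.0 dB), φ = -0.0°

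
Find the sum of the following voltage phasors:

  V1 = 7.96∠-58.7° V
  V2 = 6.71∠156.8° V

Step 1 — Convert each phasor to rectangular form:
  V1 = 7.96·(cos(-58.7°) + j·sin(-58.7°)) = 4.135 - j6.801 V
  V2 = 6.71·(cos(156.8°) + j·sin(156.8°)) = -6.167 + j2.643 V
Step 2 — Sum components: V_total = -2.032 - j4.158 V.
Step 3 — Convert to polar: |V_total| = 4.628 V, ∠V_total = -116.0°.

V_total = 4.628∠-116.0° V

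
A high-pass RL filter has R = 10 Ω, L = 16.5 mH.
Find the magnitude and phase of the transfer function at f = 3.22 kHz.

Step 1 — Angular frequency: ω = 2π·3220 = 2.023e+04 rad/s.
Step 2 — Transfer function: H(jω) = jωL/(R + jωL).
Step 3 — Numerator jωL = j·333.8; denominator R + jωL = 10 + j333.8.
Step 4 — H = 0.9991 + j0.02993.
Step 5 — Magnitude: |H| = 0.9996 (-0.0 dB); phase: φ = 1.7°.

|H| = 0.9996 (-0.0 dB), φ = 1.7°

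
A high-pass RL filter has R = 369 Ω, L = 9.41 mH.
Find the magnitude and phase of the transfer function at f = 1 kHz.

Step 1 — Angular frequency: ω = 2π·1000 = 6283 rad/s.
Step 2 — Transfer function: H(jω) = jωL/(R + jωL).
Step 3 — Numerator jωL = j·59.12; denominator R + jωL = 369 + j59.12.
Step 4 — H = 0.02503 + j0.1562.
Step 5 — Magnitude: |H| = 0.1582 (-16.0 dB); phase: φ = 80.9°.

|H| = 0.1582 (-16.0 dB), φ = 80.9°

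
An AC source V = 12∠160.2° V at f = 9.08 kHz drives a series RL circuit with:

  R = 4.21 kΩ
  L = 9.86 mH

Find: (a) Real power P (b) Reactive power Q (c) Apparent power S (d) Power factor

Step 1 — Angular frequency: ω = 2π·f = 2π·9080 = 5.705e+04 rad/s.
Step 2 — Component impedances:
  R: Z = R = 4210 Ω
  L: Z = jωL = j·5.705e+04·0.00986 = 0 + j562.5 Ω
Step 3 — Series combination: Z_total = R + L = 4210 + j562.5 Ω = 4247∠7.6° Ω.
Step 4 — Source phasor: V = 12∠160.2° V = -11.29 + j4.065 V.
Step 5 — Current: I = V / Z = -0.002508 + j0.001301 A = 0.002825∠152.6° A.
Step 6 — Complex power: S = V·I* = 0.0336 + j0.00449 VA.
Step 7 — Real power: P = Re(S) = 0.0336 W.
Step 8 — Reactive power: Q = Im(S) = 0.00449 VAR.
Step 9 — Apparent power: |S| = 0.0339 VA.
Step 10 — Power factor: PF = P/|S| = 0.9912 (lagging).

(a) P = 0.0336 W  (b) Q = 0.00449 VAR  (c) S = 0.0339 VA  (d) PF = 0.9912 (lagging)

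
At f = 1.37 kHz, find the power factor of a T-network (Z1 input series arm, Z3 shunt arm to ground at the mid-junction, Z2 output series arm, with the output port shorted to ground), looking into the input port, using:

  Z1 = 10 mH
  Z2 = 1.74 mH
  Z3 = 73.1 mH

Step 1 — Angular frequency: ω = 2π·f = 2π·1370 = 8608 rad/s.
Step 2 — Component impedances:
  Z1: Z = jωL = j·8608·0.01 = 0 + j86.08 Ω
  Z2: Z = jωL = j·8608·0.00174 = 0 + j14.98 Ω
  Z3: Z = jωL = j·8608·0.0731 = 0 + j629.2 Ω
Step 3 — With the output port shorted to ground, the output series arm Z2 runs from the junction to ground; the shunt arm Z3 also runs from the junction to ground. They appear in parallel: Z3 || Z2 = 0 + j14.63 Ω.
Step 4 — Series with input arm Z1: Z_in = Z1 + (Z3 || Z2) = 0 + j100.7 Ω = 100.7∠90.0° Ω.
Step 5 — Power factor: PF = cos(φ) = Re(Z)/|Z| = 0/100.7 = 0.
Step 6 — Type: Im(Z) = 100.7 ⇒ lagging (phase φ = 90.0°).

PF = 0 (lagging, φ = 90.0°)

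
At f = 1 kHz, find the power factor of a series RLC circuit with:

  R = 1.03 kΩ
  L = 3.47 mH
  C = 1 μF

Step 1 — Angular frequency: ω = 2π·f = 2π·1000 = 6283 rad/s.
Step 2 — Component impedances:
  R: Z = R = 1030 Ω
  L: Z = jωL = j·6283·0.00347 = 0 + j21.8 Ω
  C: Z = 1/(jωC) = -j/(ω·C) = 0 - j159.2 Ω
Step 3 — Series combination: Z_total = R + L + C = 1030 - j137.4 Ω = 1039∠-7.6° Ω.
Step 4 — Power factor: PF = cos(φ) = Re(Z)/|Z| = 1030/1039.1 = 0.9912.
Step 5 — Type: Im(Z) = -137.4 ⇒ leading (phase φ = -7.6°).

PF = 0.9912 (leading, φ = -7.6°)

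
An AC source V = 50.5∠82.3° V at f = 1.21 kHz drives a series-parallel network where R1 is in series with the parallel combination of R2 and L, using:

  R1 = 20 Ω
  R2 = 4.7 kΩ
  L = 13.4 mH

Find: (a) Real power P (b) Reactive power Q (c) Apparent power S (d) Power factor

Step 1 — Angular frequency: ω = 2π·f = 2π·1210 = 7603 rad/s.
Step 2 — Component impedances:
  R1: Z = R = 20 Ω
  R2: Z = R = 4700 Ω
  L: Z = jωL = j·7603·0.0134 = 0 + j101.9 Ω
Step 3 — Parallel branch: R2 || L = 1/(1/R2 + 1/L) = 2.207 + j101.8 Ω.
Step 4 — Series with R1: Z_total = R1 + (R2 || L) = 22.21 + j101.8 Ω = 104.2∠77.7° Ω.
Step 5 — Source phasor: V = 50.5∠82.3° V = 6.766 + j50.04 V.
Step 6 — Current: I = V / Z = 0.483 + j0.03888 A = 0.4845∠4.6° A.
Step 7 — Complex power: S = V·I* = 5.214 + j23.91 VA.
Step 8 — Real power: P = Re(S) = 5.214 W.
Step 9 — Reactive power: Q = Im(S) = 23.91 VAR.
Step 10 — Apparent power: |S| = 24.47 VA.
Step 11 — Power factor: PF = P/|S| = 0.2131 (lagging).

(a) P = 5.214 W  (b) Q = 23.91 VAR  (c) S = 24.47 VA  (d) PF = 0.2131 (lagging)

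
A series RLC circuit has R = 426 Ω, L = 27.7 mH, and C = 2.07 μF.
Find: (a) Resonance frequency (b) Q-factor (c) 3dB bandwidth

Step 1 — Resonance condition Im(Z)=0 gives ω₀ = 1/√(LC).
Step 2 — ω₀ = 1/√(0.0277·2.07e-06) = 4176 rad/s.
Step 3 — f₀ = ω₀/(2π) = 664.7 Hz.
Step 4 — Series Q: Q = ω₀L/R = 4176·0.0277/426 = 0.2715.
Step 5 — 3dB bandwidth: Δω = ω₀/Q = 1.538e+04 rad/s; BW = Δω/(2π) = 2448 Hz.

(a) f₀ = 664.7 Hz  (b) Q = 0.2715  (c) BW = 2448 Hz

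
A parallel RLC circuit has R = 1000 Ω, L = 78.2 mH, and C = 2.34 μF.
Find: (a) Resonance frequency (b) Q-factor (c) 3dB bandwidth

Step 1 — Resonance: ω₀ = 1/√(LC) = 1/√(0.0782·2.34e-06) = 2338 rad/s.
Step 2 — f₀ = ω₀/(2π) = 372.1 Hz.
Step 3 — Parallel Q: Q = R/(ω₀L) = 1000/(2338·0.0782) = 5.47.
Step 4 — Bandwidth: Δω = ω₀/Q = 427.4 rad/s; BW = Δω/(2π) = 68.01 Hz.

(a) f₀ = 372.1 Hz  (b) Q = 5.47  (c) BW = 68.01 Hz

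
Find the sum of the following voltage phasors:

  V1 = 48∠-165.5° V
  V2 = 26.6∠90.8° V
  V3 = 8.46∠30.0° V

Step 1 — Convert each phasor to rectangular form:
  V1 = 48·(cos(-165.5°) + j·sin(-165.5°)) = -46.47 - j12.02 V
  V2 = 26.6·(cos(90.8°) + j·sin(90.8°)) = -0.3714 + j26.6 V
  V3 = 8.46·(cos(30.0°) + j·sin(30.0°)) = 7.327 + j4.23 V
Step 2 — Sum components: V_total = -39.52 + j18.81 V.
Step 3 — Convert to polar: |V_total| = 43.76 V, ∠V_total = 154.5°.

V_total = 43.76∠154.5° V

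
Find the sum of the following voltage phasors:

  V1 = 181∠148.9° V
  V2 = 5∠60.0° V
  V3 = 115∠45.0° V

Step 1 — Convert each phasor to rectangular form:
  V1 = 181·(cos(148.9°) + j·sin(148.9°)) = -155 + j93.49 V
  V2 = 5·(cos(60.0°) + j·sin(60.0°)) = 2.5 + j4.33 V
  V3 = 115·(cos(45.0°) + j·sin(45.0°)) = 81.32 + j81.32 V
Step 2 — Sum components: V_total = -71.17 + j179.1 V.
Step 3 — Convert to polar: |V_total| = 192.8 V, ∠V_total = 111.7°.

V_total = 192.8∠111.7° V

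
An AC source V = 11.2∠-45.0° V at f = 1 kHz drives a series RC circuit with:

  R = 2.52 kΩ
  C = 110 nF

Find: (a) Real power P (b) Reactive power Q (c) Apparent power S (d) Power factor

Step 1 — Angular frequency: ω = 2π·f = 2π·1000 = 6283 rad/s.
Step 2 — Component impedances:
  R: Z = R = 2520 Ω
  C: Z = 1/(jωC) = -j/(ω·C) = 0 - j1447 Ω
Step 3 — Series combination: Z_total = R + C = 2520 - j1447 Ω = 2906∠-29.9° Ω.
Step 4 — Source phasor: V = 11.2∠-45.0° V = 7.92 - j7.92 V.
Step 5 — Current: I = V / Z = 0.003721 - j0.001007 A = 0.003854∠-15.1° A.
Step 6 — Complex power: S = V·I* = 0.03744 - j0.02149 VA.
Step 7 — Real power: P = Re(S) = 0.03744 W.
Step 8 — Reactive power: Q = Im(S) = -0.02149 VAR.
Step 9 — Apparent power: |S| = 0.04317 VA.
Step 10 — Power factor: PF = P/|S| = 0.8672 (leading).

(a) P = 0.03744 W  (b) Q = -0.02149 VAR  (c) S = 0.04317 VA  (d) PF = 0.8672 (leading)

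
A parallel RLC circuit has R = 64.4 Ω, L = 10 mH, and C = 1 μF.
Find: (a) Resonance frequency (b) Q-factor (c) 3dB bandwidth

Step 1 — Resonance: ω₀ = 1/√(LC) = 1/√(0.01·1e-06) = 1e+04 rad/s.
Step 2 — f₀ = ω₀/(2π) = 1592 Hz.
Step 3 — Parallel Q: Q = R/(ω₀L) = 64.4/(1e+04·0.01) = 0.644.
Step 4 — Bandwidth: Δω = ω₀/Q = 1.553e+04 rad/s; BW = Δω/(2π) = 2471 Hz.

(a) f₀ = 1592 Hz  (b) Q = 0.644  (c) BW = 2471 Hz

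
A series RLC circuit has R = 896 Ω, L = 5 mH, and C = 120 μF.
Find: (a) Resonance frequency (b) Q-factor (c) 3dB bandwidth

Step 1 — Resonance condition Im(Z)=0 gives ω₀ = 1/√(LC).
Step 2 — ω₀ = 1/√(0.005·0.00012) = 1291 rad/s.
Step 3 — f₀ = ω₀/(2π) = 205.5 Hz.
Step 4 — Series Q: Q = ω₀L/R = 1291·0.005/896 = 0.007204.
Step 5 — 3dB bandwidth: Δω = ω₀/Q = 1.792e+05 rad/s; BW = Δω/(2π) = 2.852e+04 Hz.

(a) f₀ = 205.5 Hz  (b) Q = 0.007204  (c) BW = 2.852e+04 Hz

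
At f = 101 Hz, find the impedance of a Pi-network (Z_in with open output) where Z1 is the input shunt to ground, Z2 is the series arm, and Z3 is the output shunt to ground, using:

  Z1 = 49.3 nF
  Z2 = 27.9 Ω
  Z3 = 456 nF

Step 1 — Angular frequency: ω = 2π·f = 2π·101 = 634.6 rad/s.
Step 2 — Component impedances:
  Z1: Z = 1/(jωC) = -j/(ω·C) = 0 - j3.196e+04 Ω
  Z2: Z = R = 27.9 Ω
  Z3: Z = 1/(jωC) = -j/(ω·C) = 0 - j3456 Ω
Step 3 — With open output, the series arm Z2 and the output shunt Z3 appear in series to ground: Z2 + Z3 = 27.9 - j3456 Ω.
Step 4 — Parallel with input shunt Z1: Z_in = Z1 || (Z2 + Z3) = 22.72 - j3119 Ω = 3119∠-89.6° Ω.

Z = 22.72 - j3119 Ω = 3119∠-89.6° Ω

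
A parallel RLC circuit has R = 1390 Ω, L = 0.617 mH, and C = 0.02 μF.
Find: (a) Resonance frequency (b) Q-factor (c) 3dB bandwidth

Step 1 — Resonance: ω₀ = 1/√(LC) = 1/√(0.000617·2e-08) = 2.847e+05 rad/s.
Step 2 — f₀ = ω₀/(2π) = 4.531e+04 Hz.
Step 3 — Parallel Q: Q = R/(ω₀L) = 1390/(2.847e+05·0.000617) = 7.914.
Step 4 — Bandwidth: Δω = ω₀/Q = 3.597e+04 rad/s; BW = Δω/(2π) = 5725 Hz.

(a) f₀ = 4.531e+04 Hz  (b) Q = 7.914  (c) BW = 5725 Hz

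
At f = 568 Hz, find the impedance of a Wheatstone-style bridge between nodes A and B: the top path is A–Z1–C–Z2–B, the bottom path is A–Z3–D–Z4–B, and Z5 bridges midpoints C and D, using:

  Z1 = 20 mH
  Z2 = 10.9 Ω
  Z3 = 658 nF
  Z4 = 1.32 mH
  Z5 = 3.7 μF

Step 1 — Angular frequency: ω = 2π·f = 2π·568 = 3569 rad/s.
Step 2 — Component impedances:
  Z1: Z = jωL = j·3569·0.02 = 0 + j71.38 Ω
  Z2: Z = R = 10.9 Ω
  Z3: Z = 1/(jωC) = -j/(ω·C) = 0 - j425.8 Ω
  Z4: Z = jωL = j·3569·0.00132 = 0 + j4.711 Ω
  Z5: Z = 1/(jωC) = -j/(ω·C) = 0 - j75.73 Ω
Step 3 — Bridge requires nodal analysis (the Z5 bridge couples midpoints C and D, so the two paths cannot be reduced to a simple series/parallel combination). Setting node B to ground and injecting 1 A at node A, the 3-node admittance system at A, C, D solves to V_A = Z_AB = 15.61 + j83.01 Ω = 84.46∠79.4° Ω.

Z = 15.61 + j83.01 Ω = 84.46∠79.4° Ω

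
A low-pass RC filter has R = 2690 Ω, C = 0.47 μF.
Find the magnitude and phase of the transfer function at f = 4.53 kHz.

Step 1 — Angular frequency: ω = 2π·4530 = 2.846e+04 rad/s.
Step 2 — Transfer function: H(jω) = 1/(1 + jωRC).
Step 3 — Denominator: 1 + jωRC = 1 + j·2.846e+04·2690·4.7e-07 = 1 + j35.99.
Step 4 — H = 0.0007716 - j0.02777.
Step 5 — Magnitude: |H| = 0.02778 (-31.1 dB); phase: φ = -88.4°.

|H| = 0.02778 (-31.1 dB), φ = -88.4°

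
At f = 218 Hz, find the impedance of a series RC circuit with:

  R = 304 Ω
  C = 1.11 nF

Step 1 — Angular frequency: ω = 2π·f = 2π·218 = 1370 rad/s.
Step 2 — Component impedances:
  R: Z = R = 304 Ω
  C: Z = 1/(jωC) = -j/(ω·C) = 0 - j6.577e+05 Ω
Step 3 — Series combination: Z_total = R + C = 304 - j6.577e+05 Ω = 6.577e+05∠-90.0° Ω.

Z = 304 - j6.577e+05 Ω = 6.577e+05∠-90.0° Ω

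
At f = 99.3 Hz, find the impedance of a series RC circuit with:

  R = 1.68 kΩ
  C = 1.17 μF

Step 1 — Angular frequency: ω = 2π·f = 2π·99.3 = 623.9 rad/s.
Step 2 — Component impedances:
  R: Z = R = 1680 Ω
  C: Z = 1/(jωC) = -j/(ω·C) = 0 - j1370 Ω
Step 3 — Series combination: Z_total = R + C = 1680 - j1370 Ω = 2168∠-39.2° Ω.

Z = 1680 - j1370 Ω = 2168∠-39.2° Ω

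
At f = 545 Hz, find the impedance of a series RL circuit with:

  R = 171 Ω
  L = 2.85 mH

Step 1 — Angular frequency: ω = 2π·f = 2π·545 = 3424 rad/s.
Step 2 — Component impedances:
  R: Z = R = 171 Ω
  L: Z = jωL = j·3424·0.00285 = 0 + j9.759 Ω
Step 3 — Series combination: Z_total = R + L = 171 + j9.759 Ω = 171.3∠3.3° Ω.

Z = 171 + j9.759 Ω = 171.3∠3.3° Ω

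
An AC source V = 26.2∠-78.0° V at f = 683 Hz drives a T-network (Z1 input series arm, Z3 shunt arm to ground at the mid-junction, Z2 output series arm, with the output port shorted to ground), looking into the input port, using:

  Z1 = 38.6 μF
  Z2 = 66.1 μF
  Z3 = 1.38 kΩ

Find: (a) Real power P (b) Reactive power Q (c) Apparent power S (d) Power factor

Step 1 — Angular frequency: ω = 2π·f = 2π·683 = 4291 rad/s.
Step 2 — Component impedances:
  Z1: Z = 1/(jωC) = -j/(ω·C) = 0 - j6.037 Ω
  Z2: Z = 1/(jωC) = -j/(ω·C) = 0 - j3.525 Ω
  Z3: Z = R = 1380 Ω
Step 3 — With the output port shorted to ground, the output series arm Z2 runs from the junction to ground; the shunt arm Z3 also runs from the junction to ground. They appear in parallel: Z3 || Z2 = 0.009006 - j3.525 Ω.
Step 4 — Series with input arm Z1: Z_in = Z1 + (Z3 || Z2) = 0.009006 - j9.562 Ω = 9.562∠-89.9° Ω.
Step 5 — Source phasor: V = 26.2∠-78.0° V = 5.447 - j25.63 V.
Step 6 — Current: I = V / Z = 2.681 + j0.5671 A = 2.74∠11.9° A.
Step 7 — Complex power: S = V·I* = 0.06761 - j71.79 VA.
Step 8 — Real power: P = Re(S) = 0.06761 W.
Step 9 — Reactive power: Q = Im(S) = -71.79 VAR.
Step 10 — Apparent power: |S| = 71.79 VA.
Step 11 — Power factor: PF = P/|S| = 0.0009418 (leading).

(a) P = 0.06761 W  (b) Q = -71.79 VAR  (c) S = 71.79 VA  (d) PF = 0.0009418 (leading)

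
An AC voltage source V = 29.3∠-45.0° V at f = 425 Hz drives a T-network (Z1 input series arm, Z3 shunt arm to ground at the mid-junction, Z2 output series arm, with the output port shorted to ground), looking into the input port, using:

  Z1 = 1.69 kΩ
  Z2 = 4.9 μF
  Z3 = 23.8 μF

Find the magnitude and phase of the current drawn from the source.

Step 1 — Angular frequency: ω = 2π·f = 2π·425 = 2670 rad/s.
Step 2 — Component impedances:
  Z1: Z = R = 1690 Ω
  Z2: Z = 1/(jωC) = -j/(ω·C) = 0 - j76.42 Ω
  Z3: Z = 1/(jωC) = -j/(ω·C) = 0 - j15.73 Ω
Step 3 — With the output port shorted to ground, the output series arm Z2 runs from the junction to ground; the shunt arm Z3 also runs from the junction to ground. They appear in parallel: Z3 || Z2 = 0 - j13.05 Ω.
Step 4 — Series with input arm Z1: Z_in = Z1 + (Z3 || Z2) = 1690 - j13.05 Ω = 1690∠-0.4° Ω.
Step 5 — Source phasor: V = 29.3∠-45.0° V = 20.72 - j20.72 V.
Step 6 — Ohm's law: I = V / Z_total = (20.72 - j20.72) / (1690 - j13.05) = 0.01235 - j0.01216 A.
Step 7 — Convert to polar: |I| = 0.01734 A, ∠I = -44.6°.

I = 0.01734∠-44.6° A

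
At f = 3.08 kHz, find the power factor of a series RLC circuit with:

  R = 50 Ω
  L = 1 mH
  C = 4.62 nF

Step 1 — Angular frequency: ω = 2π·f = 2π·3080 = 1.935e+04 rad/s.
Step 2 — Component impedances:
  R: Z = R = 50 Ω
  L: Z = jωL = j·1.935e+04·0.001 = 0 + j19.35 Ω
  C: Z = 1/(jωC) = -j/(ω·C) = 0 - j1.118e+04 Ω
Step 3 — Series combination: Z_total = R + L + C = 50 - j1.117e+04 Ω = 1.117e+04∠-89.7° Ω.
Step 4 — Power factor: PF = cos(φ) = Re(Z)/|Z| = 50/11166 = 0.004478.
Step 5 — Type: Im(Z) = -1.117e+04 ⇒ leading (phase φ = -89.7°).

PF = 0.004478 (leading, φ = -89.7°)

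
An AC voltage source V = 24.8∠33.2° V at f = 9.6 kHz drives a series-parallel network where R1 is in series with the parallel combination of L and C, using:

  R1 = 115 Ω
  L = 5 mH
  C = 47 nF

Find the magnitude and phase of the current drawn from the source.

Step 1 — Angular frequency: ω = 2π·f = 2π·9600 = 6.032e+04 rad/s.
Step 2 — Component impedances:
  R1: Z = R = 115 Ω
  L: Z = jωL = j·6.032e+04·0.005 = 0 + j301.6 Ω
  C: Z = 1/(jωC) = -j/(ω·C) = 0 - j352.7 Ω
Step 3 — Parallel branch: L || C = 1/(1/L + 1/C) = 0 + j2080 Ω.
Step 4 — Series with R1: Z_total = R1 + (L || C) = 115 + j2080 Ω = 2083∠86.8° Ω.
Step 5 — Source phasor: V = 24.8∠33.2° V = 20.75 + j13.58 V.
Step 6 — Ohm's law: I = V / Z_total = (20.75 + j13.58) / (115 + j2080) = 0.007058 - j0.009586 A.
Step 7 — Convert to polar: |I| = 0.0119 A, ∠I = -53.6°.

I = 0.0119∠-53.6° A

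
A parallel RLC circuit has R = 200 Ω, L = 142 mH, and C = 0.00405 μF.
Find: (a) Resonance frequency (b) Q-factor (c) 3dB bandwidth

Step 1 — Resonance: ω₀ = 1/√(LC) = 1/√(0.142·4.05e-09) = 4.17e+04 rad/s.
Step 2 — f₀ = ω₀/(2π) = 6637 Hz.
Step 3 — Parallel Q: Q = R/(ω₀L) = 200/(4.17e+04·0.142) = 0.03378.
Step 4 — Bandwidth: Δω = ω₀/Q = 1.235e+06 rad/s; BW = Δω/(2π) = 1.965e+05 Hz.

(a) f₀ = 6637 Hz  (b) Q = 0.03378  (c) BW = 1.965e+05 Hz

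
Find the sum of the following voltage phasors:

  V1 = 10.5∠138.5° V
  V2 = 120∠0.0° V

Step 1 — Convert each phasor to rectangular form:
  V1 = 10.5·(cos(138.5°) + j·sin(138.5°)) = -7.864 + j6.958 V
  V2 = 120·(cos(0.0°) + j·sin(0.0°)) = 120 V
Step 2 — Sum components: V_total = 112.1 + j6.958 V.
Step 3 — Convert to polar: |V_total| = 112.4 V, ∠V_total = 3.6°.

V_total = 112.4∠3.6° V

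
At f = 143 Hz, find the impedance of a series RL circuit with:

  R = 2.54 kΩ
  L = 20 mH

Step 1 — Angular frequency: ω = 2π·f = 2π·143 = 898.5 rad/s.
Step 2 — Component impedances:
  R: Z = R = 2540 Ω
  L: Z = jωL = j·898.5·0.02 = 0 + j17.97 Ω
Step 3 — Series combination: Z_total = R + L = 2540 + j17.97 Ω = 2540∠0.4° Ω.

Z = 2540 + j17.97 Ω = 2540∠0.4° Ω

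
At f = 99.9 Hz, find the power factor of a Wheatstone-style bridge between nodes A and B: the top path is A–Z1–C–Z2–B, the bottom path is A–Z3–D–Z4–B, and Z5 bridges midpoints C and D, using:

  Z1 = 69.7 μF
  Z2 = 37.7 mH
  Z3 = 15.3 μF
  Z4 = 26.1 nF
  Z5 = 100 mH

Step 1 — Angular frequency: ω = 2π·f = 2π·99.9 = 627.7 rad/s.
Step 2 — Component impedances:
  Z1: Z = 1/(jωC) = -j/(ω·C) = 0 - j22.86 Ω
  Z2: Z = jωL = j·627.7·0.0377 = 0 + j23.66 Ω
  Z3: Z = 1/(jωC) = -j/(ω·C) = 0 - j104.1 Ω
  Z4: Z = 1/(jωC) = -j/(ω·C) = 0 - j6.104e+04 Ω
  Z5: Z = jωL = j·627.7·0.1 = 0 + j62.77 Ω
Step 3 — Bridge requires nodal analysis (the Z5 bridge couples midpoints C and D, so the two paths cannot be reduced to a simple series/parallel combination). Setting node B to ground and injecting 1 A at node A, the 3-node admittance system at A, C, D solves to V_A = Z_AB = 0 + j8.977 Ω = 8.977∠90.0° Ω.
Step 4 — Power factor: PF = cos(φ) = Re(Z)/|Z| = 0/8.977 = 0.
Step 5 — Type: Im(Z) = 8.977 ⇒ lagging (phase φ = 90.0°).

PF = 0 (lagging, φ = 90.0°)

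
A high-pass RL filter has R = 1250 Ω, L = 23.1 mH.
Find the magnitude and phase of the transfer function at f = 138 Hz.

Step 1 — Angular frequency: ω = 2π·138 = 867.1 rad/s.
Step 2 — Transfer function: H(jω) = jωL/(R + jωL).
Step 3 — Numerator jωL = j·20.03; denominator R + jωL = 1250 + j20.03.
Step 4 — H = 0.0002567 + j0.01602.
Step 5 — Magnitude: |H| = 0.01602 (-35.9 dB); phase: φ = 89.1°.

|H| = 0.01602 (-35.9 dB), φ = 89.1°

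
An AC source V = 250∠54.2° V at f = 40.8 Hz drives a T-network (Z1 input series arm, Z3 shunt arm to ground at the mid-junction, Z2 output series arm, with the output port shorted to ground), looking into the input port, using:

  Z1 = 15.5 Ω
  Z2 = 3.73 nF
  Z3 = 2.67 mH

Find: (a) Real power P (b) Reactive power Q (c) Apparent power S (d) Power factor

Step 1 — Angular frequency: ω = 2π·f = 2π·40.8 = 256.4 rad/s.
Step 2 — Component impedances:
  Z1: Z = R = 15.5 Ω
  Z2: Z = 1/(jωC) = -j/(ω·C) = 0 - j1.046e+06 Ω
  Z3: Z = jωL = j·256.4·0.00267 = 0 + j0.6845 Ω
Step 3 — With the output port shorted to ground, the output series arm Z2 runs from the junction to ground; the shunt arm Z3 also runs from the junction to ground. They appear in parallel: Z3 || Z2 = 0 + j0.6845 Ω.
Step 4 — Series with input arm Z1: Z_in = Z1 + (Z3 || Z2) = 15.5 + j0.6845 Ω = 15.52∠2.5° Ω.
Step 5 — Source phasor: V = 250∠54.2° V = 146.2 + j202.8 V.
Step 6 — Current: I = V / Z = 9.993 + j12.64 A = 16.11∠51.7° A.
Step 7 — Complex power: S = V·I* = 4024 + j177.7 VA.
Step 8 — Real power: P = Re(S) = 4024 W.
Step 9 — Reactive power: Q = Im(S) = 177.7 VAR.
Step 10 — Apparent power: |S| = 4028 VA.
Step 11 — Power factor: PF = P/|S| = 0.999 (lagging).

(a) P = 4024 W  (b) Q = 177.7 VAR  (c) S = 4028 VA  (d) PF = 0.999 (lagging)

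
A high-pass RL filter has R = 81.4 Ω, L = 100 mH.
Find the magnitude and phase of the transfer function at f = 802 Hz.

Step 1 — Angular frequency: ω = 2π·802 = 5039 rad/s.
Step 2 — Transfer function: H(jω) = jωL/(R + jωL).
Step 3 — Numerator jωL = j·503.9; denominator R + jωL = 81.4 + j503.9.
Step 4 — H = 0.9746 + j0.1574.
Step 5 — Magnitude: |H| = 0.9872 (-0.1 dB); phase: φ = 9.2°.

|H| = 0.9872 (-0.1 dB), φ = 9.2°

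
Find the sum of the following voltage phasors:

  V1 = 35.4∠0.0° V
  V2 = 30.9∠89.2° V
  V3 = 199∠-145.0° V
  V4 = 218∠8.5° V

Step 1 — Convert each phasor to rectangular form:
  V1 = 35.4·(cos(0.0°) + j·sin(0.0°)) = 35.4 V
  V2 = 30.9·(cos(89.2°) + j·sin(89.2°)) = 0.4314 + j30.9 V
  V3 = 199·(cos(-145.0°) + j·sin(-145.0°)) = -163 - j114.1 V
  V4 = 218·(cos(8.5°) + j·sin(8.5°)) = 215.6 + j32.22 V
Step 2 — Sum components: V_total = 88.43 - j51.02 V.
Step 3 — Convert to polar: |V_total| = 102.1 V, ∠V_total = -30.0°.

V_total = 102.1∠-30.0° V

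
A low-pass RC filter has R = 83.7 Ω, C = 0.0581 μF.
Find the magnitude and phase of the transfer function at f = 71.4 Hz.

Step 1 — Angular frequency: ω = 2π·71.4 = 448.6 rad/s.
Step 2 — Transfer function: H(jω) = 1/(1 + jωRC).
Step 3 — Denominator: 1 + jωRC = 1 + j·448.6·83.7·5.81e-08 = 1 + j0.002182.
Step 4 — H = 1 - j0.002182.
Step 5 — Magnitude: |H| = 1 (-0.0 dB); phase: φ = -0.1°.

|H| = 1 (-0.0 dB), φ = -0.1°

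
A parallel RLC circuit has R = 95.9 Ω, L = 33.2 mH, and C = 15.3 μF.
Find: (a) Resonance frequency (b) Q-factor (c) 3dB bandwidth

Step 1 — Resonance: ω₀ = 1/√(LC) = 1/√(0.0332·1.53e-05) = 1403 rad/s.
Step 2 — f₀ = ω₀/(2π) = 223.3 Hz.
Step 3 — Parallel Q: Q = R/(ω₀L) = 95.9/(1403·0.0332) = 2.059.
Step 4 — Bandwidth: Δω = ω₀/Q = 681.5 rad/s; BW = Δω/(2π) = 108.5 Hz.

(a) f₀ = 223.3 Hz  (b) Q = 2.059  (c) BW = 108.5 Hz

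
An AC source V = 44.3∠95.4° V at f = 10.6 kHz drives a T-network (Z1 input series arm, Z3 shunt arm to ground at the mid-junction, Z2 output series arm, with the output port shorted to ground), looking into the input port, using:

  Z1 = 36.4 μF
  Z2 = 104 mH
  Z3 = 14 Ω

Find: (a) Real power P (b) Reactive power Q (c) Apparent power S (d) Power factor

Step 1 — Angular frequency: ω = 2π·f = 2π·1.06e+04 = 6.66e+04 rad/s.
Step 2 — Component impedances:
  Z1: Z = 1/(jωC) = -j/(ω·C) = 0 - j0.4125 Ω
  Z2: Z = jωL = j·6.66e+04·0.104 = 0 + j6927 Ω
  Z3: Z = R = 14 Ω
Step 3 — With the output port shorted to ground, the output series arm Z2 runs from the junction to ground; the shunt arm Z3 also runs from the junction to ground. They appear in parallel: Z3 || Z2 = 14 + j0.0283 Ω.
Step 4 — Series with input arm Z1: Z_in = Z1 + (Z3 || Z2) = 14 - j0.3842 Ω = 14.01∠-1.6° Ω.
Step 5 — Source phasor: V = 44.3∠95.4° V = -4.169 + j44.1 V.
Step 6 — Current: I = V / Z = -0.3839 + j3.14 A = 3.163∠97.0° A.
Step 7 — Complex power: S = V·I* = 140.1 - j3.844 VA.
Step 8 — Real power: P = Re(S) = 140.1 W.
Step 9 — Reactive power: Q = Im(S) = -3.844 VAR.
Step 10 — Apparent power: |S| = 140.1 VA.
Step 11 — Power factor: PF = P/|S| = 0.9996 (leading).

(a) P = 140.1 W  (b) Q = -3.844 VAR  (c) S = 140.1 VA  (d) PF = 0.9996 (leading)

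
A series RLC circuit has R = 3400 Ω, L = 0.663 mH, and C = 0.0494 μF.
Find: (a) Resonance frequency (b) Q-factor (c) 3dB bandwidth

Step 1 — Resonance condition Im(Z)=0 gives ω₀ = 1/√(LC).
Step 2 — ω₀ = 1/√(0.000663·4.94e-08) = 1.747e+05 rad/s.
Step 3 — f₀ = ω₀/(2π) = 2.781e+04 Hz.
Step 4 — Series Q: Q = ω₀L/R = 1.747e+05·0.000663/3400 = 0.03407.
Step 5 — 3dB bandwidth: Δω = ω₀/Q = 5.128e+06 rad/s; BW = Δω/(2π) = 8.162e+05 Hz.

(a) f₀ = 2.781e+04 Hz  (b) Q = 0.03407  (c) BW = 8.162e+05 Hz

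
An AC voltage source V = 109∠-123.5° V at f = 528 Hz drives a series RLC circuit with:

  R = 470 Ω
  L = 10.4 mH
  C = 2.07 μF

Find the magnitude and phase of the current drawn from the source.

Step 1 — Angular frequency: ω = 2π·f = 2π·528 = 3318 rad/s.
Step 2 — Component impedances:
  R: Z = R = 470 Ω
  L: Z = jωL = j·3318·0.0104 = 0 + j34.5 Ω
  C: Z = 1/(jωC) = -j/(ω·C) = 0 - j145.6 Ω
Step 3 — Series combination: Z_total = R + L + C = 470 - j111.1 Ω = 483∠-13.3° Ω.
Step 4 — Source phasor: V = 109∠-123.5° V = -60.16 - j90.89 V.
Step 5 — Ohm's law: I = V / Z_total = (-60.16 - j90.89) / (470 - j111.1) = -0.07793 - j0.2118 A.
Step 6 — Convert to polar: |I| = 0.2257 A, ∠I = -110.2°.

I = 0.2257∠-110.2° A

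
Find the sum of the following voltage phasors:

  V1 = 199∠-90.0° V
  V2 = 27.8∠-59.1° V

Step 1 — Convert each phasor to rectangular form:
  V1 = 199·(cos(-90.0°) + j·sin(-90.0°)) = 0 - j199 V
  V2 = 27.8·(cos(-59.1°) + j·sin(-59.1°)) = 14.28 - j23.85 V
Step 2 — Sum components: V_total = 14.28 - j222.9 V.
Step 3 — Convert to polar: |V_total| = 223.3 V, ∠V_total = -86.3°.

V_total = 223.3∠-86.3° V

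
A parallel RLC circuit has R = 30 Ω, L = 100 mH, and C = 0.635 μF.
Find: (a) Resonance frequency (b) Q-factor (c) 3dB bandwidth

Step 1 — Resonance: ω₀ = 1/√(LC) = 1/√(0.1·6.35e-07) = 3968 rad/s.
Step 2 — f₀ = ω₀/(2π) = 631.6 Hz.
Step 3 — Parallel Q: Q = R/(ω₀L) = 30/(3968·0.1) = 0.0756.
Step 4 — Bandwidth: Δω = ω₀/Q = 5.249e+04 rad/s; BW = Δω/(2π) = 8355 Hz.

(a) f₀ = 631.6 Hz  (b) Q = 0.0756  (c) BW = 8355 Hz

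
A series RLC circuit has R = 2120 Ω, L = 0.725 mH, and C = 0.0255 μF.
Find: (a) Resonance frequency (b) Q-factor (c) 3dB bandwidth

Step 1 — Resonance condition Im(Z)=0 gives ω₀ = 1/√(LC).
Step 2 — ω₀ = 1/√(0.000725·2.55e-08) = 2.326e+05 rad/s.
Step 3 — f₀ = ω₀/(2π) = 3.702e+04 Hz.
Step 4 — Series Q: Q = ω₀L/R = 2.326e+05·0.000725/2120 = 0.07954.
Step 5 — 3dB bandwidth: Δω = ω₀/Q = 2.924e+06 rad/s; BW = Δω/(2π) = 4.654e+05 Hz.

(a) f₀ = 3.702e+04 Hz  (b) Q = 0.07954  (c) BW = 4.654e+05 Hz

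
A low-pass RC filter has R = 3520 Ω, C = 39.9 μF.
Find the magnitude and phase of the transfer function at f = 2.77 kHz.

Step 1 — Angular frequency: ω = 2π·2770 = 1.74e+04 rad/s.
Step 2 — Transfer function: H(jω) = 1/(1 + jωRC).
Step 3 — Denominator: 1 + jωRC = 1 + j·1.74e+04·3520·3.99e-05 = 1 + j2444.
Step 4 — H = 1.674e-07 - j0.0004091.
Step 5 — Magnitude: |H| = 0.0004091 (-67.8 dB); phase: φ = -90.0°.

|H| = 0.0004091 (-67.8 dB), φ = -90.0°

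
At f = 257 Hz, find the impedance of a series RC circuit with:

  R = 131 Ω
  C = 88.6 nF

Step 1 — Angular frequency: ω = 2π·f = 2π·257 = 1615 rad/s.
Step 2 — Component impedances:
  R: Z = R = 131 Ω
  C: Z = 1/(jωC) = -j/(ω·C) = 0 - j6990 Ω
Step 3 — Series combination: Z_total = R + C = 131 - j6990 Ω = 6991∠-88.9° Ω.

Z = 131 - j6990 Ω = 6991∠-88.9° Ω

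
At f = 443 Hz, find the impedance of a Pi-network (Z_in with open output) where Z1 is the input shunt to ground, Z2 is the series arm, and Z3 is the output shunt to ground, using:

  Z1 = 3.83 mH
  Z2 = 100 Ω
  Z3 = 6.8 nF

Step 1 — Angular frequency: ω = 2π·f = 2π·443 = 2783 rad/s.
Step 2 — Component impedances:
  Z1: Z = jωL = j·2783·0.00383 = 0 + j10.66 Ω
  Z2: Z = R = 100 Ω
  Z3: Z = 1/(jωC) = -j/(ω·C) = 0 - j5.283e+04 Ω
Step 3 — With open output, the series arm Z2 and the output shunt Z3 appear in series to ground: Z2 + Z3 = 100 - j5.283e+04 Ω.
Step 4 — Parallel with input shunt Z1: Z_in = Z1 || (Z2 + Z3) = 4.073e-06 + j10.66 Ω = 10.66∠90.0° Ω.

Z = 4.073e-06 + j10.66 Ω = 10.66∠90.0° Ω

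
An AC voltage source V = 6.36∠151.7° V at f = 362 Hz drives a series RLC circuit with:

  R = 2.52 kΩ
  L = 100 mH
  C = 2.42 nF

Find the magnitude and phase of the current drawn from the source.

Step 1 — Angular frequency: ω = 2π·f = 2π·362 = 2275 rad/s.
Step 2 — Component impedances:
  R: Z = R = 2520 Ω
  L: Z = jωL = j·2275·0.1 = 0 + j227.5 Ω
  C: Z = 1/(jωC) = -j/(ω·C) = 0 - j1.817e+05 Ω
Step 3 — Series combination: Z_total = R + L + C = 2520 - j1.814e+05 Ω = 1.815e+05∠-89.2° Ω.
Step 4 — Source phasor: V = 6.36∠151.7° V = -5.6 + j3.015 V.
Step 5 — Ohm's law: I = V / Z_total = (-5.6 + j3.015) / (2520 - j1.814e+05) = -1.704e-05 - j3.063e-05 A.
Step 6 — Convert to polar: |I| = 3.505e-05 A, ∠I = -119.1°.

I = 3.505e-05∠-119.1° A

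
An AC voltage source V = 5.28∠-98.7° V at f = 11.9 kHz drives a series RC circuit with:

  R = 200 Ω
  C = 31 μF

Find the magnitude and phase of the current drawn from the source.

Step 1 — Angular frequency: ω = 2π·f = 2π·1.19e+04 = 7.477e+04 rad/s.
Step 2 — Component impedances:
  R: Z = R = 200 Ω
  C: Z = 1/(jωC) = -j/(ω·C) = 0 - j0.4314 Ω
Step 3 — Series combination: Z_total = R + C = 200 - j0.4314 Ω = 200∠-0.1° Ω.
Step 4 — Source phasor: V = 5.28∠-98.7° V = -0.7987 - j5.219 V.
Step 5 — Ohm's law: I = V / Z_total = (-0.7987 - j5.219) / (200 - j0.4314) = -0.003937 - j0.0261 A.
Step 6 — Convert to polar: |I| = 0.0264 A, ∠I = -98.6°.

I = 0.0264∠-98.6° A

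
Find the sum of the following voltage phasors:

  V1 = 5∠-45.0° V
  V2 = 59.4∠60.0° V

Step 1 — Convert each phasor to rectangular form:
  V1 = 5·(cos(-45.0°) + j·sin(-45.0°)) = 3.536 - j3.536 V
  V2 = 59.4·(cos(60.0°) + j·sin(60.0°)) = 29.7 + j51.44 V
Step 2 — Sum components: V_total = 33.24 + j47.91 V.
Step 3 — Convert to polar: |V_total| = 58.31 V, ∠V_total = 55.2°.

V_total = 58.31∠55.2° V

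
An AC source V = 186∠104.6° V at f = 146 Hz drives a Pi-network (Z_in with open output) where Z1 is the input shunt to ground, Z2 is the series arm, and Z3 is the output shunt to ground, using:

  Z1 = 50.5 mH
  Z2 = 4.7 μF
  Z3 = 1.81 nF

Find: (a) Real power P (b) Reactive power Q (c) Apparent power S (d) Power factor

Step 1 — Angular frequency: ω = 2π·f = 2π·146 = 917.3 rad/s.
Step 2 — Component impedances:
  Z1: Z = jωL = j·917.3·0.0505 = 0 + j46.33 Ω
  Z2: Z = 1/(jωC) = -j/(ω·C) = 0 - j231.9 Ω
  Z3: Z = 1/(jωC) = -j/(ω·C) = 0 - j6.023e+05 Ω
Step 3 — With open output, the series arm Z2 and the output shunt Z3 appear in series to ground: Z2 + Z3 = 0 - j6.025e+05 Ω.
Step 4 — Parallel with input shunt Z1: Z_in = Z1 || (Z2 + Z3) = 0 + j46.33 Ω = 46.33∠90.0° Ω.
Step 5 — Source phasor: V = 186∠104.6° V = -46.88 + j180 V.
Step 6 — Current: I = V / Z = 3.885 + j1.012 A = 4.015∠14.6° A.
Step 7 — Complex power: S = V·I* = 0 + j746.7 VA.
Step 8 — Real power: P = Re(S) = 0 W.
Step 9 — Reactive power: Q = Im(S) = 746.7 VAR.
Step 10 — Apparent power: |S| = 746.7 VA.
Step 11 — Power factor: PF = P/|S| = 0 (lagging).

(a) P = 0 W  (b) Q = 746.7 VAR  (c) S = 746.7 VA  (d) PF = 0 (lagging)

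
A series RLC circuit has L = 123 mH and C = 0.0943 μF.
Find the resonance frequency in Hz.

Step 1 — Resonance condition Im(Z)=0 gives ω₀ = 1/√(LC).
Step 2 — ω₀ = 1/√(0.123·9.43e-08) = 9285 rad/s.
Step 3 — f₀ = ω₀/(2π) = 1478 Hz.

f₀ = 1478 Hz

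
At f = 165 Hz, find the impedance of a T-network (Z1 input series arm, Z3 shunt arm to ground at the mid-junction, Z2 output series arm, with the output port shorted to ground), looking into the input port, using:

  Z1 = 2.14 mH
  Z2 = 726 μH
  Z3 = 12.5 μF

Step 1 — Angular frequency: ω = 2π·f = 2π·165 = 1037 rad/s.
Step 2 — Component impedances:
  Z1: Z = jωL = j·1037·0.00214 = 0 + j2.219 Ω
  Z2: Z = jωL = j·1037·0.000726 = 0 + j0.7527 Ω
  Z3: Z = 1/(jωC) = -j/(ω·C) = 0 - j77.17 Ω
Step 3 — With the output port shorted to ground, the output series arm Z2 runs from the junction to ground; the shunt arm Z3 also runs from the junction to ground. They appear in parallel: Z3 || Z2 = 0 + j0.7601 Ω.
Step 4 — Series with input arm Z1: Z_in = Z1 + (Z3 || Z2) = 0 + j2.979 Ω = 2.979∠90.0° Ω.

Z = 0 + j2.979 Ω = 2.979∠90.0° Ω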